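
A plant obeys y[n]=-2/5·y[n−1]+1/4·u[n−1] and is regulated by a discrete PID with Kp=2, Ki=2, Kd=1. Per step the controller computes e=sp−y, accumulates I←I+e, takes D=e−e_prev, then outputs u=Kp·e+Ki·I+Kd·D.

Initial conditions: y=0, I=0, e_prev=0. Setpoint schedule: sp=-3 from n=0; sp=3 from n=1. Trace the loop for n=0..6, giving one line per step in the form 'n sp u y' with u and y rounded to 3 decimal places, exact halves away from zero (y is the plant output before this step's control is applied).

(exact arithmetic carried between steps; '≈' marks a value shown rounded to 6 d.p. or computed from one; I and e_prev carry over from the previous line; the table rounds u and y to 3 d.p., halves away from zero)
n=0: y=0, sp=-3, e=sp−y=-3; I=-3, D=e−e_prev=-3; u=2·(-3)+2·(-3)+1·(-3)=-15; next y=-2/5·0+1/4·(-15)=-3.75
n=1: y=-3.75, sp=3, e=sp−y=6.75; I=3.75, D=e−e_prev=9.75; u=2·6.75+2·3.75+1·9.75=30.75; next y=-2/5·(-3.75)+1/4·30.75=9.1875
n=2: y=9.1875, sp=3, e=sp−y=-6.1875; I=-2.4375, D=e−e_prev=-12.9375; u=2·(-6.1875)+2·(-2.4375)+1·(-12.9375)=-30.1875; next y=-2/5·9.1875+1/4·(-30.1875)=-11.221875
n=3: y=-11.221875, sp=3, e=sp−y=14.221875; I=11.784375, D=e−e_prev=20.409375; u=2·14.221875+2·11.784375+1·20.409375=72.421875; next y=-2/5·(-11.221875)+1/4·72.421875≈22.594219
n=4: y≈22.594219, sp=3, e=sp−y≈-19.594219; I≈-7.809844, D=e−e_prev≈-33.816094; u=2·(-19.594219)+2·(-7.809844)+1·(-33.816094)≈-88.624219; next y=-2/5·22.594219+1/4·(-88.624219)≈-31.193742
n=5: y≈-31.193742, sp=3, e=sp−y≈34.193742; I≈26.383898, D=e−e_prev≈53.787961; u=2·34.193742+2·26.383898+1·53.787961≈174.943242; next y=-2/5·(-31.193742)+1/4·174.943242≈56.213307
n=6: y≈56.213307, sp=3, e=sp−y≈-53.213307; I≈-26.829409, D=e−e_prev≈-87.407050; u=2·(-53.213307)+2·(-26.829409)+1·(-87.407050)≈-247.492482; next y=-2/5·56.213307+1/4·(-247.492482)≈-84.358444

0 -3 -15.000 0.000
1 3 30.750 -3.750
2 3 -30.188 9.188
3 3 72.422 -11.222
4 3 -88.624 22.594
5 3 174.943 -31.194
6 3 -247.492 56.213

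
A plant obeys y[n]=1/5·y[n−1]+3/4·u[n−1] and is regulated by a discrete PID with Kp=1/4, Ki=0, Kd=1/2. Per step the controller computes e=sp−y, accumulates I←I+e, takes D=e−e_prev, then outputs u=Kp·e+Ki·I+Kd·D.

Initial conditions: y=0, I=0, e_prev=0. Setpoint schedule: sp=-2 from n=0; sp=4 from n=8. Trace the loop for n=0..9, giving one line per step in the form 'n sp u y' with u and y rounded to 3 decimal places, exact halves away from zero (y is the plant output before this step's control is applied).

0 -2 -1.500 0.000
1 -2 0.344 -1.125
2 -2 -1.087 0.033
3 -2 0.123 -0.809
4 -2 -0.852 -0.070
5 -2 -0.045 -0.653
6 -2 -0.703 -0.164
7 -2 -0.162 -0.560
8 4 3.895 -0.233
9 4 -1.273 2.875

(exact arithmetic carried between steps; '≈' marks a value shown rounded to 6 d.p. or computed from one; I and e_prev carry over from the previous line; the table rounds u and y to 3 d.p., halves away from zero)
n=0: y=0, sp=-2, e=sp−y=-2; I=-2, D=e−e_prev=-2; u=1/4·(-2)+0·(-2)+1/2·(-2)=-1.5; next y=1/5·0+3/4·(-1.5)=-1.125
n=1: y=-1.125, sp=-2, e=sp−y=-0.875; I=-2.875, D=e−e_prev=1.125; u=1/4·(-0.875)+0·(-2.875)+1/2·1.125=0.34375; next y=1/5·(-1.125)+3/4·0.34375≈0.032813
n=2: y≈0.032813, sp=-2, e=sp−y≈-2.032813; I≈-4.907813, D=e−e_prev≈-1.157813; u=1/4·(-2.032813)+0·(-4.907813)+1/2·(-1.157813)≈-1.087109; next y=1/5·0.032813+3/4·(-1.087109)≈-0.808770
n=3: y≈-0.808770, sp=-2, e=sp−y≈-1.191230; I≈-6.099043, D=e−e_prev≈0.841582; u=1/4·(-1.191230)+0·(-6.099043)+1/2·0.841582≈0.122983; next y=1/5·(-0.808770)+3/4·0.122983≈-0.069516
n=4: y≈-0.069516, sp=-2, e=sp−y≈-1.930484; I≈-8.029527, D=e−e_prev≈-0.739253; u=1/4·(-1.930484)+0·(-8.029527)+1/2·(-0.739253)≈-0.852247; next y=1/5·(-0.069516)+3/4·(-0.852247)≈-0.653089
n=5: y≈-0.653089, sp=-2, e=sp−y≈-1.346911; I≈-9.376438, D=e−e_prev≈0.583573; u=1/4·(-1.346911)+0·(-9.376438)+1/2·0.583573≈-0.044942; next y=1/5·(-0.653089)+3/4·(-0.044942)≈-0.164324
n=6: y≈-0.164324, sp=-2, e=sp−y≈-1.835676; I≈-11.212114, D=e−e_prev≈-0.488765; u=1/4·(-1.835676)+0·(-11.212114)+1/2·(-0.488765)≈-0.703302; next y=1/5·(-0.164324)+3/4·(-0.703302)≈-0.560341
n=7: y≈-0.560341, sp=-2, e=sp−y≈-1.439659; I≈-12.651773, D=e−e_prev≈0.396017; u=1/4·(-1.439659)+0·(-12.651773)+1/2·0.396017≈-0.161906; next y=1/5·(-0.560341)+3/4·(-0.161906)≈-0.233498
n=8: y≈-0.233498, sp=4, e=sp−y≈4.233498; I≈-8.418275, D=e−e_prev≈5.673157; u=1/4·4.233498+0·(-8.418275)+1/2·5.673157≈3.894953; next y=1/5·(-0.233498)+3/4·3.894953≈2.874515
n=9: y≈2.874515, sp=4, e=sp−y≈1.125485; I≈-7.292790, D=e−e_prev≈-3.108013; u=1/4·1.125485+0·(-7.292790)+1/2·(-3.108013)≈-1.272635; next y=1/5·2.874515+3/4·(-1.272635)≈-0.379573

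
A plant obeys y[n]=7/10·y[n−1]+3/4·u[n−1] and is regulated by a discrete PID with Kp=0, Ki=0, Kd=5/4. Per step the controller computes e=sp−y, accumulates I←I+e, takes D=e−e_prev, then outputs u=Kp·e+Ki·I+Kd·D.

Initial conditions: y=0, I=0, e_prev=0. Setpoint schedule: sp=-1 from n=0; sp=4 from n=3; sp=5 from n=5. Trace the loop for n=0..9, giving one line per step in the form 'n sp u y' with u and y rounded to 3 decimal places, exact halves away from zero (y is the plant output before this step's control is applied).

0 -1 -1.250 0.000
1 -1 1.172 -0.938
2 -1 -1.450 0.223
3 4 7.693 -0.932
4 4 -7.562 5.118
5 5 10.258 -2.089
6 5 -10.400 6.231
7 5 12.087 -3.438
8 5 -12.621 6.658
9 5 14.329 -4.805

(exact arithmetic carried between steps; '≈' marks a value shown rounded to 6 d.p. or computed from one; I and e_prev carry over from the previous line; the table rounds u and y to 3 d.p., halves away from zero)
n=0: y=0, sp=-1, e=sp−y=-1; I=-1, D=e−e_prev=-1; u=0·(-1)+0·(-1)+5/4·(-1)=-1.25; next y=7/10·0+3/4·(-1.25)=-0.9375
n=1: y=-0.9375, sp=-1, e=sp−y=-0.0625; I=-1.0625, D=e−e_prev=0.9375; u=0·(-0.0625)+0·(-1.0625)+5/4·0.9375=1.171875; next y=7/10·(-0.9375)+3/4·1.171875≈0.222656
n=2: y≈0.222656, sp=-1, e=sp−y≈-1.222656; I≈-2.285156, D=e−e_prev≈-1.160156; u=0·(-1.222656)+0·(-2.285156)+5/4·(-1.160156)≈-1.450195; next y=7/10·0.222656+3/4·(-1.450195)≈-0.931787
n=3: y≈-0.931787, sp=4, e=sp−y≈4.931787; I≈2.646631, D=e−e_prev≈6.154443; u=0·4.931787+0·2.646631+5/4·6.154443≈7.693054; next y=7/10·(-0.931787)+3/4·7.693054≈5.117540
n=4: y≈5.117540, sp=4, e=sp−y≈-1.117540; I≈1.529091, D=e−e_prev≈-6.049327; u=0·(-1.117540)+0·1.529091+5/4·(-6.049327)≈-7.561658; next y=7/10·5.117540+3/4·(-7.561658)≈-2.088966
n=5: y≈-2.088966, sp=5, e=sp−y≈7.088966; I≈8.618057, D=e−e_prev≈8.206506; u=0·7.088966+0·8.618057+5/4·8.206506≈10.258132; next y=7/10·(-2.088966)+3/4·10.258132≈6.231323
n=6: y≈6.231323, sp=5, e=sp−y≈-1.231323; I≈7.386734, D=e−e_prev≈-8.320289; u=0·(-1.231323)+0·7.386734+5/4·(-8.320289)≈-10.400361; next y=7/10·6.231323+3/4·(-10.400361)≈-3.438345
n=7: y≈-3.438345, sp=5, e=sp−y≈8.438345; I≈15.825079, D=e−e_prev≈9.669668; u=0·8.438345+0·15.825079+5/4·9.669668≈12.087085; next y=7/10·(-3.438345)+3/4·12.087085≈6.658472
n=8: y≈6.658472, sp=5, e=sp−y≈-1.658472; I≈14.166607, D=e−e_prev≈-10.096817; u=0·(-1.658472)+0·14.166607+5/4·(-10.096817)≈-12.621021; next y=7/10·6.658472+3/4·(-12.621021)≈-4.804835
n=9: y≈-4.804835, sp=5, e=sp−y≈9.804835; I≈23.971443, D=e−e_prev≈11.463308; u=0·9.804835+0·23.971443+5/4·11.463308≈14.329134; next y=7/10·(-4.804835)+3/4·14.329134≈7.383466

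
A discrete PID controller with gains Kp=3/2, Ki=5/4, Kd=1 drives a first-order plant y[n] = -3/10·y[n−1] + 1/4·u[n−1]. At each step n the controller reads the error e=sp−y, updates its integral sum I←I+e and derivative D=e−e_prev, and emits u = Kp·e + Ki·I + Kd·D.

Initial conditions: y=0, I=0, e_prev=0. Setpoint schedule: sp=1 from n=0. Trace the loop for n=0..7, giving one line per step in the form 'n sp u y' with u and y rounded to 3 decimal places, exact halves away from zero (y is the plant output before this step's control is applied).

0 1 3.750 0.000
1 1 0.484 0.938
2 1 5.616 -0.160
3 1 -0.077 1.452
4 1 8.121 -0.455
5 1 -1.799 2.167
6 1 11.614 -1.100
7 1 -5.277 3.233

(exact arithmetic carried between steps; '≈' marks a value shown rounded to 6 d.p. or computed from one; I and e_prev carry over from the previous line; the table rounds u and y to 3 d.p., halves away from zero)
n=0: y=0, sp=1, e=sp−y=1; I=1, D=e−e_prev=1; u=3/2·1+5/4·1+1·1=3.75; next y=-3/10·0+1/4·3.75=0.9375
n=1: y=0.9375, sp=1, e=sp−y=0.0625; I=1.0625, D=e−e_prev=-0.9375; u=3/2·0.0625+5/4·1.0625+1·(-0.9375)=0.484375; next y=-3/10·0.9375+1/4·0.484375≈-0.160156
n=2: y≈-0.160156, sp=1, e=sp−y≈1.160156; I≈2.222656, D=e−e_prev≈1.097656; u=3/2·1.160156+5/4·2.222656+1·1.097656≈5.616211; next y=-3/10·(-0.160156)+1/4·5.616211≈1.452100
n=3: y≈1.452100, sp=1, e=sp−y≈-0.452100; I≈1.770557, D=e−e_prev≈-1.612256; u=3/2·(-0.452100)+5/4·1.770557+1·(-1.612256)≈-0.077209; next y=-3/10·1.452100+1/4·(-0.077209)≈-0.454932
n=4: y≈-0.454932, sp=1, e=sp−y≈1.454932; I≈3.225489, D=e−e_prev≈1.907032; u=3/2·1.454932+5/4·3.225489+1·1.907032≈8.121291; next y=-3/10·(-0.454932)+1/4·8.121291≈2.166803
n=5: y≈2.166803, sp=1, e=sp−y≈-1.166803; I≈2.058686, D=e−e_prev≈-2.621735; u=3/2·(-1.166803)+5/4·2.058686+1·(-2.621735)≈-1.798581; next y=-3/10·2.166803+1/4·(-1.798581)≈-1.099686
n=6: y≈-1.099686, sp=1, e=sp−y≈2.099686; I≈4.158372, D=e−e_prev≈3.266488; u=3/2·2.099686+5/4·4.158372+1·3.266488≈11.613983; next y=-3/10·(-1.099686)+1/4·11.613983≈3.233401
n=7: y≈3.233401, sp=1, e=sp−y≈-2.233401; I≈1.924971, D=e−e_prev≈-4.333087; u=3/2·(-2.233401)+5/4·1.924971+1·(-4.333087)≈-5.276976; next y=-3/10·3.233401+1/4·(-5.276976)≈-2.289264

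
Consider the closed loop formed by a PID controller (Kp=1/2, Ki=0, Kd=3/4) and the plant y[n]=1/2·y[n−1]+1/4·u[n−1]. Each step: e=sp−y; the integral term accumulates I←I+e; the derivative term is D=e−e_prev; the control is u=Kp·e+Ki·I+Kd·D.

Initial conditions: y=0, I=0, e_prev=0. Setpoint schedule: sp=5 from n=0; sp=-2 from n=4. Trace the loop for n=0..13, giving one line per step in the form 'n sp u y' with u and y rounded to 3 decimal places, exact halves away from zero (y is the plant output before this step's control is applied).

0 5 6.250 0.000
1 5 0.547 1.563
2 5 2.524 0.918
3 5 1.826 1.090
4 -2 -6.684 1.002
5 -2 1.214 -1.170
6 -2 -1.526 -0.282
7 -2 -0.558 -0.522
8 -2 -0.891 -0.401
9 -2 -0.772 -0.423
10 -2 -0.812 -0.404
11 -2 -0.797 -0.405
12 -2 -0.802 -0.402
13 -2 -0.800 -0.401

(exact arithmetic carried between steps; '≈' marks a value shown rounded to 6 d.p. or computed from one; I and e_prev carry over from the previous line; the table rounds u and y to 3 d.p., halves away from zero)
n=0: y=0, sp=5, e=sp−y=5; I=5, D=e−e_prev=5; u=1/2·5+0·5+3/4·5=6.25; next y=1/2·0+1/4·6.25=1.5625
n=1: y=1.5625, sp=5, e=sp−y=3.4375; I=8.4375, D=e−e_prev=-1.5625; u=1/2·3.4375+0·8.4375+3/4·(-1.5625)=0.546875; next y=1/2·1.5625+1/4·0.546875≈0.917969
n=2: y≈0.917969, sp=5, e=sp−y≈4.082031; I≈12.519531, D=e−e_prev≈0.644531; u=1/2·4.082031+0·12.519531+3/4·0.644531≈2.524414; next y=1/2·0.917969+1/4·2.524414≈1.090088
n=3: y≈1.090088, sp=5, e=sp−y≈3.909912; I≈16.429443, D=e−e_prev≈-0.172119; u=1/2·3.909912+0·16.429443+3/4·(-0.172119)≈1.825867; next y=1/2·1.090088+1/4·1.825867≈1.001511
n=4: y≈1.001511, sp=-2, e=sp−y≈-3.001511; I≈13.427933, D=e−e_prev≈-6.911423; u=1/2·(-3.001511)+0·13.427933+3/4·(-6.911423)≈-6.684322; next y=1/2·1.001511+1/4·(-6.684322)≈-1.170325
n=5: y≈-1.170325, sp=-2, e=sp−y≈-0.829675; I≈12.598258, D=e−e_prev≈2.171836; u=1/2·(-0.829675)+0·12.598258+3/4·2.171836≈1.214040; next y=1/2·(-1.170325)+1/4·1.214040≈-0.281653
n=6: y≈-0.281653, sp=-2, e=sp−y≈-1.718347; I≈10.879911, D=e−e_prev≈-0.888673; u=1/2·(-1.718347)+0·10.879911+3/4·(-0.888673)≈-1.525678; next y=1/2·(-0.281653)+1/4·(-1.525678)≈-0.522246
n=7: y≈-0.522246, sp=-2, e=sp−y≈-1.477754; I≈9.402157, D=e−e_prev≈0.240593; u=1/2·(-1.477754)+0·9.402157+3/4·0.240593≈-0.558432; next y=1/2·(-0.522246)+1/4·(-0.558432)≈-0.400731
n=8: y≈-0.400731, sp=-2, e=sp−y≈-1.599269; I≈7.802888, D=e−e_prev≈-0.121515; u=1/2·(-1.599269)+0·7.802888+3/4·(-0.121515)≈-0.890771; next y=1/2·(-0.400731)+1/4·(-0.890771)≈-0.423058
n=9: y≈-0.423058, sp=-2, e=sp−y≈-1.576942; I≈6.225946, D=e−e_prev≈0.022327; u=1/2·(-1.576942)+0·6.225946+3/4·0.022327≈-0.771726; next y=1/2·(-0.423058)+1/4·(-0.771726)≈-0.404460
n=10: y≈-0.404460, sp=-2, e=sp−y≈-1.595540; I≈4.630406, D=e−e_prev≈-0.018598; u=1/2·(-1.595540)+0·4.630406+3/4·(-0.018598)≈-0.811718; next y=1/2·(-0.404460)+1/4·(-0.811718)≈-0.405160
n=11: y≈-0.405160, sp=-2, e=sp−y≈-1.594840; I≈3.035566, D=e−e_prev≈0.000699; u=1/2·(-1.594840)+0·3.035566+3/4·0.000699≈-0.796896; next y=1/2·(-0.405160)+1/4·(-0.796896)≈-0.401804
n=12: y≈-0.401804, sp=-2, e=sp−y≈-1.598196; I≈1.437370, D=e−e_prev≈-0.003356; u=1/2·(-1.598196)+0·1.437370+3/4·(-0.003356)≈-0.801615; next y=1/2·(-0.401804)+1/4·(-0.801615)≈-0.401306
n=13: y≈-0.401306, sp=-2, e=sp−y≈-1.598694; I≈-0.161325, D=e−e_prev≈-0.000498; u=1/2·(-1.598694)+0·(-0.161325)+3/4·(-0.000498)≈-0.799721; next y=1/2·(-0.401306)+1/4·(-0.799721)≈-0.400583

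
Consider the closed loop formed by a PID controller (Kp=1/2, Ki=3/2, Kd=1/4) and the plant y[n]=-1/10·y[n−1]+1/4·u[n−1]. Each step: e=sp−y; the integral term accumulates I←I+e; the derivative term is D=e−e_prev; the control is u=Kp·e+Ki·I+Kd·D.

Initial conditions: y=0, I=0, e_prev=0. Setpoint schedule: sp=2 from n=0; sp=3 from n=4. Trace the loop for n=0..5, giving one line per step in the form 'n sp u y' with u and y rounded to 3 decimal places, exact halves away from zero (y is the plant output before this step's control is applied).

0 2 4.500 0.000
1 2 4.469 1.125
2 2 6.333 1.005
3 2 6.720 1.483
4 3 9.755 1.532
5 3 10.024 2.286

(exact arithmetic carried between steps; '≈' marks a value shown rounded to 6 d.p. or computed from one; I and e_prev carry over from the previous line; the table rounds u and y to 3 d.p., halves away from zero)
n=0: y=0, sp=2, e=sp−y=2; I=2, D=e−e_prev=2; u=1/2·2+3/2·2+1/4·2=4.5; next y=-1/10·0+1/4·4.5=1.125
n=1: y=1.125, sp=2, e=sp−y=0.875; I=2.875, D=e−e_prev=-1.125; u=1/2·0.875+3/2·2.875+1/4·(-1.125)=4.46875; next y=-1/10·1.125+1/4·4.46875≈1.004688
n=2: y≈1.004688, sp=2, e=sp−y≈0.995313; I≈3.870313, D=e−e_prev≈0.120313; u=1/2·0.995313+3/2·3.870313+1/4·0.120313≈6.333203; next y=-1/10·1.004688+1/4·6.333203≈1.482832
n=3: y≈1.482832, sp=2, e=sp−y≈0.517168; I≈4.387480, D=e−e_prev≈-0.478145; u=1/2·0.517168+3/2·4.387480+1/4·(-0.478145)≈6.720269; next y=-1/10·1.482832+1/4·6.720269≈1.531784
n=4: y≈1.531784, sp=3, e=sp−y≈1.468216; I≈5.855697, D=e−e_prev≈0.951048; u=1/2·1.468216+3/2·5.855697+1/4·0.951048≈9.755415; next y=-1/10·1.531784+1/4·9.755415≈2.285675
n=5: y≈2.285675, sp=3, e=sp−y≈0.714325; I≈6.570021, D=e−e_prev≈-0.753891; u=1/2·0.714325+3/2·6.570021+1/4·(-0.753891)≈10.023721; next y=-1/10·2.285675+1/4·10.023721≈2.277363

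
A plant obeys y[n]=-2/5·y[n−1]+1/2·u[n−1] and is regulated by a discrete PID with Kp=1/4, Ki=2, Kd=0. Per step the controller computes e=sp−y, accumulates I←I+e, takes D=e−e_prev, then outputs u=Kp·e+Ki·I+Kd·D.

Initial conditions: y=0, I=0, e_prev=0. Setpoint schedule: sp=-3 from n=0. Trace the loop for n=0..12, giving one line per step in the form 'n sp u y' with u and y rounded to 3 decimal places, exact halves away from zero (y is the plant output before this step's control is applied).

(exact arithmetic carried between steps; '≈' marks a value shown rounded to 6 d.p. or computed from one; I and e_prev carry over from the previous line; the table rounds u and y to 3 d.p., halves away from zero)
n=0: y=0, sp=-3, e=sp−y=-3; I=-3, D=e−e_prev=-3; u=1/4·(-3)+2·(-3)+0·(-3)=-6.75; next y=-2/5·0+1/2·(-6.75)=-3.375
n=1: y=-3.375, sp=-3, e=sp−y=0.375; I=-2.625, D=e−e_prev=3.375; u=1/4·0.375+2·(-2.625)+0·3.375=-5.15625; next y=-2/5·(-3.375)+1/2·(-5.15625)=-1.228125
n=2: y=-1.228125, sp=-3, e=sp−y=-1.771875; I=-4.396875, D=e−e_prev=-2.146875; u=1/4·(-1.771875)+2·(-4.396875)+0·(-2.146875)≈-9.236719; next y=-2/5·(-1.228125)+1/2·(-9.236719)≈-4.127109
n=3: y≈-4.127109, sp=-3, e=sp−y≈1.127109; I≈-3.269766, D=e−e_prev≈2.898984; u=1/4·1.127109+2·(-3.269766)+0·2.898984≈-6.257754; next y=-2/5·(-4.127109)+1/2·(-6.257754)≈-1.478033
n=4: y≈-1.478033, sp=-3, e=sp−y≈-1.521967; I≈-4.791732, D=e−e_prev≈-2.649076; u=1/4·(-1.521967)+2·(-4.791732)+0·(-2.649076)≈-9.963957; next y=-2/5·(-1.478033)+1/2·(-9.963957)≈-4.390765
n=5: y≈-4.390765, sp=-3, e=sp−y≈1.390765; I≈-3.400967, D=e−e_prev≈2.912732; u=1/4·1.390765+2·(-3.400967)+0·2.912732≈-6.454244; next y=-2/5·(-4.390765)+1/2·(-6.454244)≈-1.470816
n=6: y≈-1.470816, sp=-3, e=sp−y≈-1.529184; I≈-4.930152, D=e−e_prev≈-2.919949; u=1/4·(-1.529184)+2·(-4.930152)+0·(-2.919949)≈-10.242599; next y=-2/5·(-1.470816)+1/2·(-10.242599)≈-4.532973
n=7: y≈-4.532973, sp=-3, e=sp−y≈1.532973; I≈-3.397178, D=e−e_prev≈3.062158; u=1/4·1.532973+2·(-3.397178)+0·3.062158≈-6.411113; next y=-2/5·(-4.532973)+1/2·(-6.411113)≈-1.392367
n=8: y≈-1.392367, sp=-3, e=sp−y≈-1.607633; I≈-5.004811, D=e−e_prev≈-3.140606; u=1/4·(-1.607633)+2·(-5.004811)+0·(-3.140606)≈-10.411530; next y=-2/5·(-1.392367)+1/2·(-10.411530)≈-4.648818
n=9: y≈-4.648818, sp=-3, e=sp−y≈1.648818; I≈-3.355993, D=e−e_prev≈3.256451; u=1/4·1.648818+2·(-3.355993)+0·3.256451≈-6.299781; next y=-2/5·(-4.648818)+1/2·(-6.299781)≈-1.290363
n=10: y≈-1.290363, sp=-3, e=sp−y≈-1.709637; I≈-5.065630, D=e−e_prev≈-3.358455; u=1/4·(-1.709637)+2·(-5.065630)+0·(-3.358455)≈-10.558668; next y=-2/5·(-1.290363)+1/2·(-10.558668)≈-4.763189
n=11: y≈-4.763189, sp=-3, e=sp−y≈1.763189; I≈-3.302441, D=e−e_prev≈3.472825; u=1/4·1.763189+2·(-3.302441)+0·3.472825≈-6.164084; next y=-2/5·(-4.763189)+1/2·(-6.164084)≈-1.176767
n=12: y≈-1.176767, sp=-3, e=sp−y≈-1.823233; I≈-5.125674, D=e−e_prev≈-3.586422; u=1/4·(-1.823233)+2·(-5.125674)+0·(-3.586422)≈-10.707157; next y=-2/5·(-1.176767)+1/2·(-10.707157)≈-4.882872

0 -3 -6.750 0.000
1 -3 -5.156 -3.375
2 -3 -9.237 -1.228
3 -3 -6.258 -4.127
4 -3 -9.964 -1.478
5 -3 -6.454 -4.391
6 -3 -10.243 -1.471
7 -3 -6.411 -4.533
8 -3 -10.412 -1.392
9 -3 -6.300 -4.649
10 -3 -10.559 -1.290
11 -3 -6.164 -4.763
12 -3 -10.707 -1.177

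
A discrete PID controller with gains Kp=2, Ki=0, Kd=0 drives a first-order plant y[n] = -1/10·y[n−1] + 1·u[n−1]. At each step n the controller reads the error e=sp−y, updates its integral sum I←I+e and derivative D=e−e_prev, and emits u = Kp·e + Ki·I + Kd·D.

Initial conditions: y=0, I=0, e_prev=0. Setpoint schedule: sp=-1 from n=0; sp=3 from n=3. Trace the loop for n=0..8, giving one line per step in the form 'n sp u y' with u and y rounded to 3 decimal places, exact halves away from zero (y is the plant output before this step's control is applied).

0 -1 -2.000 0.000
1 -1 2.000 -2.000
2 -1 -6.400 2.200
3 3 19.240 -6.620
4 3 -33.804 19.902
5 3 77.588 -35.794
6 3 -156.336 81.168
7 3 334.905 -164.452
8 3 -696.700 351.350

(exact arithmetic carried between steps; '≈' marks a value shown rounded to 6 d.p. or computed from one; I and e_prev carry over from the previous line; the table rounds u and y to 3 d.p., halves away from zero)
n=0: y=0, sp=-1, e=sp−y=-1; I=-1, D=e−e_prev=-1; u=2·(-1)+0·(-1)+0·(-1)=-2; next y=-1/10·0+1·(-2)=-2
n=1: y=-2, sp=-1, e=sp−y=1; I=0, D=e−e_prev=2; u=2·1+0·0+0·2=2; next y=-1/10·(-2)+1·2=2.2
n=2: y=2.2, sp=-1, e=sp−y=-3.2; I=-3.2, D=e−e_prev=-4.2; u=2·(-3.2)+0·(-3.2)+0·(-4.2)=-6.4; next y=-1/10·2.2+1·(-6.4)=-6.62
n=3: y=-6.62, sp=3, e=sp−y=9.62; I=6.42, D=e−e_prev=12.82; u=2·9.62+0·6.42+0·12.82=19.24; next y=-1/10·(-6.62)+1·19.24=19.902
n=4: y=19.902, sp=3, e=sp−y=-16.902; I=-10.482, D=e−e_prev=-26.522; u=2·(-16.902)+0·(-10.482)+0·(-26.522)=-33.804; next y=-1/10·19.902+1·(-33.804)=-35.7942
n=5: y=-35.7942, sp=3, e=sp−y=38.7942; I=28.3122, D=e−e_prev=55.6962; u=2·38.7942+0·28.3122+0·55.6962=77.5884; next y=-1/10·(-35.7942)+1·77.5884=81.16782
n=6: y=81.16782, sp=3, e=sp−y=-78.16782; I=-49.85562, D=e−e_prev=-116.96202; u=2·(-78.16782)+0·(-49.85562)+0·(-116.96202)=-156.33564; next y=-1/10·81.16782+1·(-156.33564)=-164.452422
n=7: y=-164.452422, sp=3, e=sp−y=167.452422; I=117.596802, D=e−e_prev=245.620242; u=2·167.452422+0·117.596802+0·245.620242=334.904844; next y=-1/10·(-164.452422)+1·334.904844≈351.350086
n=8: y≈351.350086, sp=3, e=sp−y≈-348.350086; I≈-230.753284, D=e−e_prev≈-515.802508; u=2·(-348.350086)+0·(-230.753284)+0·(-515.802508)≈-696.700172; next y=-1/10·351.350086+1·(-696.700172)≈-731.835181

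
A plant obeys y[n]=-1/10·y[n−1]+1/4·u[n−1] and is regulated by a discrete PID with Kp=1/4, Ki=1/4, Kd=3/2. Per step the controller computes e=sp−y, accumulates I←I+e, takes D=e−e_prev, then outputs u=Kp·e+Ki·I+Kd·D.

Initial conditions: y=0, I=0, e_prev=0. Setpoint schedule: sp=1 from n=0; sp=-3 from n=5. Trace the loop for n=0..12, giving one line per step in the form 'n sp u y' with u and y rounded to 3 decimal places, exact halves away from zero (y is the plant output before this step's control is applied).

0 1 2.000 0.000
1 1 -0.250 0.500
2 1 1.850 -0.113
3 1 0.037 0.474
4 1 2.072 -0.038
5 -3 -7.556 0.522
6 -3 3.329 -1.941
7 -3 -6.566 1.026
8 -3 2.420 -1.744
9 -3 -7.096 0.779
10 -3 1.007 -1.852
11 -3 -7.805 0.437
12 -3 -0.367 -1.995

(exact arithmetic carried between steps; '≈' marks a value shown rounded to 6 d.p. or computed from one; I and e_prev carry over from the previous line; the table rounds u and y to 3 d.p., halves away from zero)
n=0: y=0, sp=1, e=sp−y=1; I=1, D=e−e_prev=1; u=1/4·1+1/4·1+3/2·1=2; next y=-1/10·0+1/4·2=0.5
n=1: y=0.5, sp=1, e=sp−y=0.5; I=1.5, D=e−e_prev=-0.5; u=1/4·0.5+1/4·1.5+3/2·(-0.5)=-0.25; next y=-1/10·0.5+1/4·(-0.25)=-0.1125
n=2: y=-0.1125, sp=1, e=sp−y=1.1125; I=2.6125, D=e−e_prev=0.6125; u=1/4·1.1125+1/4·2.6125+3/2·0.6125=1.85; next y=-1/10·(-0.1125)+1/4·1.85=0.47375
n=3: y=0.47375, sp=1, e=sp−y=0.52625; I=3.13875, D=e−e_prev=-0.58625; u=1/4·0.52625+1/4·3.13875+3/2·(-0.58625)=0.036875; next y=-1/10·0.47375+1/4·0.036875≈-0.038156
n=4: y≈-0.038156, sp=1, e=sp−y≈1.038156; I≈4.176906, D=e−e_prev≈0.511906; u=1/4·1.038156+1/4·4.176906+3/2·0.511906≈2.071625; next y=-1/10·(-0.038156)+1/4·2.071625≈0.521722
n=5: y≈0.521722, sp=-3, e=sp−y≈-3.521722; I≈0.655184, D=e−e_prev≈-4.559878; u=1/4·(-3.521722)+1/4·0.655184+3/2·(-4.559878)≈-7.556452; next y=-1/10·0.521722+1/4·(-7.556452)≈-1.941285
n=6: y≈-1.941285, sp=-3, e=sp−y≈-1.058715; I≈-0.403531, D=e−e_prev≈2.463007; u=1/4·(-1.058715)+1/4·(-0.403531)+3/2·2.463007≈3.328949; next y=-1/10·(-1.941285)+1/4·3.328949≈1.026366
n=7: y≈1.026366, sp=-3, e=sp−y≈-4.026366; I≈-4.429896, D=e−e_prev≈-2.967651; u=1/4·(-4.026366)+1/4·(-4.429896)+3/2·(-2.967651)≈-6.565542; next y=-1/10·1.026366+1/4·(-6.565542)≈-1.744022
n=8: y≈-1.744022, sp=-3, e=sp−y≈-1.255978; I≈-5.685874, D=e−e_prev≈2.770388; u=1/4·(-1.255978)+1/4·(-5.685874)+3/2·2.770388≈2.420119; next y=-1/10·(-1.744022)+1/4·2.420119≈0.779432
n=9: y≈0.779432, sp=-3, e=sp−y≈-3.779432; I≈-9.465306, D=e−e_prev≈-2.523454; u=1/4·(-3.779432)+1/4·(-9.465306)+3/2·(-2.523454)≈-7.096365; next y=-1/10·0.779432+1/4·(-7.096365)≈-1.852035
n=10: y≈-1.852035, sp=-3, e=sp−y≈-1.147965; I≈-10.613272, D=e−e_prev≈2.631466; u=1/4·(-1.147965)+1/4·(-10.613272)+3/2·2.631466≈1.006890; next y=-1/10·(-1.852035)+1/4·1.006890≈0.436926
n=11: y≈0.436926, sp=-3, e=sp−y≈-3.436926; I≈-14.050198, D=e−e_prev≈-2.288961; u=1/4·(-3.436926)+1/4·(-14.050198)+3/2·(-2.288961)≈-7.805222; next y=-1/10·0.436926+1/4·(-7.805222)≈-1.994998
n=12: y≈-1.994998, sp=-3, e=sp−y≈-1.005002; I≈-15.055200, D=e−e_prev≈2.431924; u=1/4·(-1.005002)+1/4·(-15.055200)+3/2·2.431924≈-0.367164; next y=-1/10·(-1.994998)+1/4·(-0.367164)≈0.107709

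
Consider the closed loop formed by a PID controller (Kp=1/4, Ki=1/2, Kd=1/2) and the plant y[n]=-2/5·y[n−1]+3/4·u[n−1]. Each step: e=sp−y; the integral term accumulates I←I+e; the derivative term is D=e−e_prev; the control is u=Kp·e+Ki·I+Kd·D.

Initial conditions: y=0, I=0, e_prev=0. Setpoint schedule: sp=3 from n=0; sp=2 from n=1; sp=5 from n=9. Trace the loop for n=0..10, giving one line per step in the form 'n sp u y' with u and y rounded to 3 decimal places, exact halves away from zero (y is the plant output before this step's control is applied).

(exact arithmetic carried between steps; '≈' marks a value shown rounded to 6 d.p. or computed from one; I and e_prev carry over from the previous line; the table rounds u and y to 3 d.p., halves away from zero)
n=0: y=0, sp=3, e=sp−y=3; I=3, D=e−e_prev=3; u=1/4·3+1/2·3+1/2·3=3.75; next y=-2/5·0+3/4·3.75=2.8125
n=1: y=2.8125, sp=2, e=sp−y=-0.8125; I=2.1875, D=e−e_prev=-3.8125; u=1/4·(-0.8125)+1/2·2.1875+1/2·(-3.8125)=-1.015625; next y=-2/5·2.8125+3/4·(-1.015625)≈-1.886719
n=2: y≈-1.886719, sp=2, e=sp−y≈3.886719; I≈6.074219, D=e−e_prev≈4.699219; u=1/4·3.886719+1/2·6.074219+1/2·4.699219≈6.358398; next y=-2/5·(-1.886719)+3/4·6.358398≈5.523486
n=3: y≈5.523486, sp=2, e=sp−y≈-3.523486; I≈2.550732, D=e−e_prev≈-7.410205; u=1/4·(-3.523486)+1/2·2.550732+1/2·(-7.410205)≈-3.310608; next y=-2/5·5.523486+3/4·(-3.310608)≈-4.692350
n=4: y≈-4.692350, sp=2, e=sp−y≈6.692350; I≈9.243083, D=e−e_prev≈10.215837; u=1/4·6.692350+1/2·9.243083+1/2·10.215837≈11.402547; next y=-2/5·(-4.692350)+3/4·11.402547≈10.428851
n=5: y≈10.428851, sp=2, e=sp−y≈-8.428851; I≈0.814232, D=e−e_prev≈-15.121201; u=1/4·(-8.428851)+1/2·0.814232+1/2·(-15.121201)≈-9.260697; next y=-2/5·10.428851+3/4·(-9.260697)≈-11.117063
n=6: y≈-11.117063, sp=2, e=sp−y≈13.117063; I≈13.931295, D=e−e_prev≈21.545914; u=1/4·13.117063+1/2·13.931295+1/2·21.545914≈21.017871; next y=-2/5·(-11.117063)+3/4·21.017871≈20.210228
n=7: y≈20.210228, sp=2, e=sp−y≈-18.210228; I≈-4.278933, D=e−e_prev≈-31.327291; u=1/4·(-18.210228)+1/2·(-4.278933)+1/2·(-31.327291)≈-22.355669; next y=-2/5·20.210228+3/4·(-22.355669)≈-24.850843
n=8: y≈-24.850843, sp=2, e=sp−y≈26.850843; I≈22.571910, D=e−e_prev≈45.061071; u=1/4·26.850843+1/2·22.571910+1/2·45.061071≈40.529202; next y=-2/5·(-24.850843)+3/4·40.529202≈40.337238
n=9: y≈40.337238, sp=5, e=sp−y≈-35.337238; I≈-12.765328, D=e−e_prev≈-62.188082; u=1/4·(-35.337238)+1/2·(-12.765328)+1/2·(-62.188082)≈-46.311015; next y=-2/5·40.337238+3/4·(-46.311015)≈-50.868156
n=10: y≈-50.868156, sp=5, e=sp−y≈55.868156; I≈43.102828, D=e−e_prev≈91.205395; u=1/4·55.868156+1/2·43.102828+1/2·91.205395≈81.121151; next y=-2/5·(-50.868156)+3/4·81.121151≈81.188125

0 3 3.750 0.000
1 2 -1.016 2.813
2 2 6.358 -1.887
3 2 -3.311 5.523
4 2 11.403 -4.692
5 2 -9.261 10.429
6 2 21.018 -11.117
7 2 -22.356 20.210
8 2 40.529 -24.851
9 5 -46.311 40.337
10 5 81.121 -50.868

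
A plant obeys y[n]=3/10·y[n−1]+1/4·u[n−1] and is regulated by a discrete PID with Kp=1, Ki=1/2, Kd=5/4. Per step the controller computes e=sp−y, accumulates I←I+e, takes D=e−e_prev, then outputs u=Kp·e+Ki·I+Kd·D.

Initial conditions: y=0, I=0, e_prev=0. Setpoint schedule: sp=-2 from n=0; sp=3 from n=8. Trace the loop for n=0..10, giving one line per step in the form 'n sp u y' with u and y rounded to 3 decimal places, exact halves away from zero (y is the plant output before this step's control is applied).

(exact arithmetic carried between steps; '≈' marks a value shown rounded to 6 d.p. or computed from one; I and e_prev carry over from the previous line; the table rounds u and y to 3 d.p., halves away from zero)
n=0: y=0, sp=-2, e=sp−y=-2; I=-2, D=e−e_prev=-2; u=1·(-2)+1/2·(-2)+5/4·(-2)=-5.5; next y=3/10·0+1/4·(-5.5)=-1.375
n=1: y=-1.375, sp=-2, e=sp−y=-0.625; I=-2.625, D=e−e_prev=1.375; u=1·(-0.625)+1/2·(-2.625)+5/4·1.375=-0.21875; next y=3/10·(-1.375)+1/4·(-0.21875)≈-0.467188
n=2: y≈-0.467188, sp=-2, e=sp−y≈-1.532813; I≈-4.157813, D=e−e_prev≈-0.907813; u=1·(-1.532813)+1/2·(-4.157813)+5/4·(-0.907813)≈-4.746484; next y=3/10·(-0.467188)+1/4·(-4.746484)≈-1.326777
n=3: y≈-1.326777, sp=-2, e=sp−y≈-0.673223; I≈-4.831035, D=e−e_prev≈0.859590; u=1·(-0.673223)+1/2·(-4.831035)+5/4·0.859590≈-2.014253; next y=3/10·(-1.326777)+1/4·(-2.014253)≈-0.901596
n=4: y≈-0.901596, sp=-2, e=sp−y≈-1.098404; I≈-5.929439, D=e−e_prev≈-0.425181; u=1·(-1.098404)+1/2·(-5.929439)+5/4·(-0.425181)≈-4.594599; next y=3/10·(-0.901596)+1/4·(-4.594599)≈-1.419129
n=5: y≈-1.419129, sp=-2, e=sp−y≈-0.580871; I≈-6.510310, D=e−e_prev≈0.517532; u=1·(-0.580871)+1/2·(-6.510310)+5/4·0.517532≈-3.189111; next y=3/10·(-1.419129)+1/4·(-3.189111)≈-1.223016
n=6: y≈-1.223016, sp=-2, e=sp−y≈-0.776984; I≈-7.287294, D=e−e_prev≈-0.196112; u=1·(-0.776984)+1/2·(-7.287294)+5/4·(-0.196112)≈-4.665771; next y=3/10·(-1.223016)+1/4·(-4.665771)≈-1.533348
n=7: y≈-1.533348, sp=-2, e=sp−y≈-0.466652; I≈-7.753946, D=e−e_prev≈0.310331; u=1·(-0.466652)+1/2·(-7.753946)+5/4·0.310331≈-3.955711; next y=3/10·(-1.533348)+1/4·(-3.955711)≈-1.448932
n=8: y≈-1.448932, sp=3, e=sp−y≈4.448932; I≈-3.305014, D=e−e_prev≈4.915584; u=1·4.448932+1/2·(-3.305014)+5/4·4.915584≈8.940906; next y=3/10·(-1.448932)+1/4·8.940906≈1.800547
n=9: y≈1.800547, sp=3, e=sp−y≈1.199453; I≈-2.105561, D=e−e_prev≈-3.249479; u=1·1.199453+1/2·(-2.105561)+5/4·(-3.249479)≈-3.915176; next y=3/10·1.800547+1/4·(-3.915176)≈-0.438630
n=10: y≈-0.438630, sp=3, e=sp−y≈3.438630; I≈1.333069, D=e−e_prev≈2.239177; u=1·3.438630+1/2·1.333069+5/4·2.239177≈6.904135; next y=3/10·(-0.438630)+1/4·6.904135≈1.594445

0 -2 -5.500 0.000
1 -2 -0.219 -1.375
2 -2 -4.746 -0.467
3 -2 -2.014 -1.327
4 -2 -4.595 -0.902
5 -2 -3.189 -1.419
6 -2 -4.666 -1.223
7 -2 -3.956 -1.533
8 3 8.941 -1.449
9 3 -3.915 1.801
10 3 6.904 -0.439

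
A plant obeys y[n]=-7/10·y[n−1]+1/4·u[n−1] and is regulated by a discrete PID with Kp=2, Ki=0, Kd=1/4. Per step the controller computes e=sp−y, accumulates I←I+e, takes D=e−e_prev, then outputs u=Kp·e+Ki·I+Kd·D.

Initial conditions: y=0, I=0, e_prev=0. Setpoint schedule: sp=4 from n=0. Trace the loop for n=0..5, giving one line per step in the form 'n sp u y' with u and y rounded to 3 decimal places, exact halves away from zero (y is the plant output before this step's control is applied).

(exact arithmetic carried between steps; '≈' marks a value shown rounded to 6 d.p. or computed from one; I and e_prev carry over from the previous line; the table rounds u and y to 3 d.p., halves away from zero)
n=0: y=0, sp=4, e=sp−y=4; I=4, D=e−e_prev=4; u=2·4+0·4+1/4·4=9; next y=-7/10·0+1/4·9=2.25
n=1: y=2.25, sp=4, e=sp−y=1.75; I=5.75, D=e−e_prev=-2.25; u=2·1.75+0·5.75+1/4·(-2.25)=2.9375; next y=-7/10·2.25+1/4·2.9375=-0.840625
n=2: y=-0.840625, sp=4, e=sp−y=4.840625; I=10.590625, D=e−e_prev=3.090625; u=2·4.840625+0·10.590625+1/4·3.090625≈10.453906; next y=-7/10·(-0.840625)+1/4·10.453906≈3.201914
n=3: y≈3.201914, sp=4, e=sp−y≈0.798086; I≈11.388711, D=e−e_prev≈-4.042539; u=2·0.798086+0·11.388711+1/4·(-4.042539)≈0.585537; next y=-7/10·3.201914+1/4·0.585537≈-2.094956
n=4: y≈-2.094956, sp=4, e=sp−y≈6.094956; I≈17.483667, D=e−e_prev≈5.296870; u=2·6.094956+0·17.483667+1/4·5.296870≈13.514129; next y=-7/10·(-2.094956)+1/4·13.514129≈4.845001
n=5: y≈4.845001, sp=4, e=sp−y≈-0.845001; I≈16.638665, D=e−e_prev≈-6.939957; u=2·(-0.845001)+0·16.638665+1/4·(-6.939957)≈-3.424991; next y=-7/10·4.845001+1/4·(-3.424991)≈-4.247749

0 4 9.000 0.000
1 4 2.938 2.250
2 4 10.454 -0.841
3 4 0.586 3.202
4 4 13.514 -2.095
5 4 -3.425 4.845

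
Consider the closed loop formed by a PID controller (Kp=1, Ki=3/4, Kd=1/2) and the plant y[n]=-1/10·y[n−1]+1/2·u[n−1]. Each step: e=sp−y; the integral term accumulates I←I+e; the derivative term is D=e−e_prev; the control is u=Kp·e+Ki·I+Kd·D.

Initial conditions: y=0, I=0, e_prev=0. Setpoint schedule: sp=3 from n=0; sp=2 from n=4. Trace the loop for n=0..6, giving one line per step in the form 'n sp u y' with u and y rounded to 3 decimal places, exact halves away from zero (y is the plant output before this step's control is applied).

0 3 6.750 0.000
1 3 -0.094 3.375
2 3 9.771 -0.384
3 3 -1.514 4.924
4 2 11.337 -1.249
5 2 -4.659 5.794
6 2 15.598 -2.909

(exact arithmetic carried between steps; '≈' marks a value shown rounded to 6 d.p. or computed from one; I and e_prev carry over from the previous line; the table rounds u and y to 3 d.p., halves away from zero)
n=0: y=0, sp=3, e=sp−y=3; I=3, D=e−e_prev=3; u=1·3+3/4·3+1/2·3=6.75; next y=-1/10·0+1/2·6.75=3.375
n=1: y=3.375, sp=3, e=sp−y=-0.375; I=2.625, D=e−e_prev=-3.375; u=1·(-0.375)+3/4·2.625+1/2·(-3.375)=-0.09375; next y=-1/10·3.375+1/2·(-0.09375)=-0.384375
n=2: y=-0.384375, sp=3, e=sp−y=3.384375; I=6.009375, D=e−e_prev=3.759375; u=1·3.384375+3/4·6.009375+1/2·3.759375≈9.771094; next y=-1/10·(-0.384375)+1/2·9.771094≈4.923984
n=3: y≈4.923984, sp=3, e=sp−y≈-1.923984; I≈4.085391, D=e−e_prev≈-5.308359; u=1·(-1.923984)+3/4·4.085391+1/2·(-5.308359)≈-1.514121; next y=-1/10·4.923984+1/2·(-1.514121)≈-1.249459
n=4: y≈-1.249459, sp=2, e=sp−y≈3.249459; I≈7.334850, D=e−e_prev≈5.173443; u=1·3.249459+3/4·7.334850+1/2·5.173443≈11.337318; next y=-1/10·(-1.249459)+1/2·11.337318≈5.793605
n=5: y≈5.793605, sp=2, e=sp−y≈-3.793605; I≈3.541245, D=e−e_prev≈-7.043064; u=1·(-3.793605)+3/4·3.541245+1/2·(-7.043064)≈-4.659203; next y=-1/10·5.793605+1/2·(-4.659203)≈-2.908962
n=6: y≈-2.908962, sp=2, e=sp−y≈4.908962; I≈8.450207, D=e−e_prev≈8.702567; u=1·4.908962+3/4·8.450207+1/2·8.702567≈15.597901; next y=-1/10·(-2.908962)+1/2·15.597901≈8.089847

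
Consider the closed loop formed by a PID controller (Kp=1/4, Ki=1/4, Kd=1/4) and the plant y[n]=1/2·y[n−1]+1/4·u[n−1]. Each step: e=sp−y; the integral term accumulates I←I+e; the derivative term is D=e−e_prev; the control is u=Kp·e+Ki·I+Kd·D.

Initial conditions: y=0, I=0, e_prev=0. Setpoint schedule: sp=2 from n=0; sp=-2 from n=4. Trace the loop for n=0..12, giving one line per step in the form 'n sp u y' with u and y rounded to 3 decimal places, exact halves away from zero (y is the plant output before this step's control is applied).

0 2 1.500 0.000
1 2 1.219 0.375
2 2 1.631 0.492
3 2 1.916 0.654
4 -2 -0.821 0.806
5 -2 -0.028 0.198
6 -2 -0.650 0.092
7 -2 -1.044 -0.117
8 -2 -1.415 -0.319
9 -2 -1.740 -0.513
10 -2 -2.026 -0.692
11 -2 -2.277 -0.852
12 -2 -2.497 -0.996

(exact arithmetic carried between steps; '≈' marks a value shown rounded to 6 d.p. or computed from one; I and e_prev carry over from the previous line; the table rounds u and y to 3 d.p., halves away from zero)
n=0: y=0, sp=2, e=sp−y=2; I=2, D=e−e_prev=2; u=1/4·2+1/4·2+1/4·2=1.5; next y=1/2·0+1/4·1.5=0.375
n=1: y=0.375, sp=2, e=sp−y=1.625; I=3.625, D=e−e_prev=-0.375; u=1/4·1.625+1/4·3.625+1/4·(-0.375)=1.21875; next y=1/2·0.375+1/4·1.21875≈0.492188
n=2: y≈0.492188, sp=2, e=sp−y≈1.507813; I≈5.132813, D=e−e_prev≈-0.117188; u=1/4·1.507813+1/4·5.132813+1/4·(-0.117188)≈1.630859; next y=1/2·0.492188+1/4·1.630859≈0.653809
n=3: y≈0.653809, sp=2, e=sp−y≈1.346191; I≈6.479004, D=e−e_prev≈-0.161621; u=1/4·1.346191+1/4·6.479004+1/4·(-0.161621)≈1.915894; next y=1/2·0.653809+1/4·1.915894≈0.805878
n=4: y≈0.805878, sp=-2, e=sp−y≈-2.805878; I≈3.673126, D=e−e_prev≈-4.152069; u=1/4·(-2.805878)+1/4·3.673126+1/4·(-4.152069)≈-0.821205; next y=1/2·0.805878+1/4·(-0.821205)≈0.197638
n=5: y≈0.197638, sp=-2, e=sp−y≈-2.197638; I≈1.475489, D=e−e_prev≈0.608240; u=1/4·(-2.197638)+1/4·1.475489+1/4·0.608240≈-0.028477; next y=1/2·0.197638+1/4·(-0.028477)≈0.091699
n=6: y≈0.091699, sp=-2, e=sp−y≈-2.091699; I≈-0.616211, D=e−e_prev≈0.105938; u=1/4·(-2.091699)+1/4·(-0.616211)+1/4·0.105938≈-0.650493; next y=1/2·0.091699+1/4·(-0.650493)≈-0.116774
n=7: y≈-0.116774, sp=-2, e=sp−y≈-1.883226; I≈-2.499437, D=e−e_prev≈0.208473; u=1/4·(-1.883226)+1/4·(-2.499437)+1/4·0.208473≈-1.043548; next y=1/2·(-0.116774)+1/4·(-1.043548)≈-0.319274
n=8: y≈-0.319274, sp=-2, e=sp−y≈-1.680726; I≈-4.180164, D=e−e_prev≈0.202500; u=1/4·(-1.680726)+1/4·(-4.180164)+1/4·0.202500≈-1.414597; next y=1/2·(-0.319274)+1/4·(-1.414597)≈-0.513286
n=9: y≈-0.513286, sp=-2, e=sp−y≈-1.486714; I≈-5.666877, D=e−e_prev≈0.194013; u=1/4·(-1.486714)+1/4·(-5.666877)+1/4·0.194013≈-1.739895; next y=1/2·(-0.513286)+1/4·(-1.739895)≈-0.691617
n=10: y≈-0.691617, sp=-2, e=sp−y≈-1.308383; I≈-6.975261, D=e−e_prev≈0.178331; u=1/4·(-1.308383)+1/4·(-6.975261)+1/4·0.178331≈-2.026328; next y=1/2·(-0.691617)+1/4·(-2.026328)≈-0.852390
n=11: y≈-0.852390, sp=-2, e=sp−y≈-1.147610; I≈-8.122870, D=e−e_prev≈0.160774; u=1/4·(-1.147610)+1/4·(-8.122870)+1/4·0.160774≈-2.277427; next y=1/2·(-0.852390)+1/4·(-2.277427)≈-0.995552
n=12: y≈-0.995552, sp=-2, e=sp−y≈-1.004448; I≈-9.127318, D=e−e_prev≈0.143161; u=1/4·(-1.004448)+1/4·(-9.127318)+1/4·0.143161≈-2.497151; next y=1/2·(-0.995552)+1/4·(-2.497151)≈-1.122064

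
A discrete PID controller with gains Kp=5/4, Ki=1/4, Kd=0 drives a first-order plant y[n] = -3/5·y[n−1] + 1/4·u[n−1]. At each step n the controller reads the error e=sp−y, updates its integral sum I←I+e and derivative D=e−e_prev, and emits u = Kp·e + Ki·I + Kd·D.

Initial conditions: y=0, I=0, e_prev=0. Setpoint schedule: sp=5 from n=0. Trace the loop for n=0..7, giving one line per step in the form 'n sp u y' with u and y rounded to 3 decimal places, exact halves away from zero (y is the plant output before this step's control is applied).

(exact arithmetic carried between steps; '≈' marks a value shown rounded to 6 d.p. or computed from one; I and e_prev carry over from the previous line; the table rounds u and y to 3 d.p., halves away from zero)
n=0: y=0, sp=5, e=sp−y=5; I=5, D=e−e_prev=5; u=5/4·5+1/4·5+0·5=7.5; next y=-3/5·0+1/4·7.5=1.875
n=1: y=1.875, sp=5, e=sp−y=3.125; I=8.125, D=e−e_prev=-1.875; u=5/4·3.125+1/4·8.125+0·(-1.875)=5.9375; next y=-3/5·1.875+1/4·5.9375=0.359375
n=2: y=0.359375, sp=5, e=sp−y=4.640625; I=12.765625, D=e−e_prev=1.515625; u=5/4·4.640625+1/4·12.765625+0·1.515625≈8.992188; next y=-3/5·0.359375+1/4·8.992188≈2.032422
n=3: y≈2.032422, sp=5, e=sp−y≈2.967578; I≈15.733203, D=e−e_prev≈-1.673047; u=5/4·2.967578+1/4·15.733203+0·(-1.673047)≈7.642773; next y=-3/5·2.032422+1/4·7.642773≈0.691240
n=4: y≈0.691240, sp=5, e=sp−y≈4.308760; I≈20.041963, D=e−e_prev≈1.341182; u=5/4·4.308760+1/4·20.041963+0·1.341182≈10.396440; next y=-3/5·0.691240+1/4·10.396440≈2.184366
n=5: y≈2.184366, sp=5, e=sp−y≈2.815634; I≈22.857597, D=e−e_prev≈-1.493126; u=5/4·2.815634+1/4·22.857597+0·(-1.493126)≈9.233942; next y=-3/5·2.184366+1/4·9.233942≈0.997866
n=6: y≈0.997866, sp=5, e=sp−y≈4.002134; I≈26.859731, D=e−e_prev≈1.186500; u=5/4·4.002134+1/4·26.859731+0·1.186500≈11.717600; next y=-3/5·0.997866+1/4·11.717600≈2.330681
n=7: y≈2.330681, sp=5, e=sp−y≈2.669319; I≈29.529050, D=e−e_prev≈-1.332815; u=5/4·2.669319+1/4·29.529050+0·(-1.332815)≈10.718912; next y=-3/5·2.330681+1/4·10.718912≈1.281320

0 5 7.500 0.000
1 5 5.938 1.875
2 5 8.992 0.359
3 5 7.643 2.032
4 5 10.396 0.691
5 5 9.234 2.184
6 5 11.718 0.998
7 5 10.719 2.331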